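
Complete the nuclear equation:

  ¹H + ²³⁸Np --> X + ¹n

Conserve mass number: 1 + 238 = A + 1, so A = 238.
Conserve atomic number: 1 + 93 = Z + 0, so Z = 94.
Z = 94 is plutonium, so the species is ²³⁸Pu.

Pu-238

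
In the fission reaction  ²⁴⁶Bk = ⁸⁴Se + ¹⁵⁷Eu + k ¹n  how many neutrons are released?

Conserve mass number: 246 = 84 + 157 + k, so k = 246 − 241 = 5.
Check atomic number: 97 = 34 + 63 + 0 = 97. ✓

5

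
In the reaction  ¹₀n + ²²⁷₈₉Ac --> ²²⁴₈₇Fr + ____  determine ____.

alpha particle

Conserve mass number: 1 + 227 = 224 + A, so A = 4.
Conserve atomic number: 0 + 89 = 87 + Z, so Z = 2.
A = 4 and Z = 2 is ⁴₂He — an alpha particle.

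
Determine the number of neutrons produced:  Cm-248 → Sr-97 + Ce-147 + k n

Conserve mass number: 248 = 97 + 147 + k, so k = 248 − 244 = 4.
Check atomic number: 96 = 38 + 58 + 0 = 96. ✓

4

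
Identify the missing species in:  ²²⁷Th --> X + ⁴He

Conserve mass number: 227 = A + 4, so A = 223.
Conserve atomic number: 90 = Z + 2, so Z = 88.
Z = 88 is radium, so the species is ²²³Ra.

Ra-223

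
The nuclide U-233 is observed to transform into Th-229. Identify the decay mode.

alpha decay

ΔA = 229 − 233 = -4; ΔZ = 90 − 92 = -2.
A drops by 4 and Z drops by 2 — the signature of alpha emission.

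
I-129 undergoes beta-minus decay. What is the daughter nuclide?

Beta-minus decay: mass number changes by +0, atomic number by +1.
A: 129 = 129; Z: 53 + 1 = 54.
Z = 54 is xenon, so the daughter is Xe-129.

Xe-129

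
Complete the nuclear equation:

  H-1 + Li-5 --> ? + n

Conserve mass number: 1 + 5 = A + 1, so A = 5.
Conserve atomic number: 1 + 3 = Z + 0, so Z = 4.
Z = 4 is beryllium, so the species is Be-5.

Be-5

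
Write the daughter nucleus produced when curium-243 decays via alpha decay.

Alpha decay: mass number changes by -4, atomic number by -2.
A: 243 − 4 = 239; Z: 96 − 2 = 94.
Z = 94 is plutonium, so the daughter is plutonium-239.

Pu-239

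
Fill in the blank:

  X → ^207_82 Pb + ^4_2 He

Conserve mass number: A = 207 + 4, so A = 211.
Conserve atomic number: Z = 82 + 2, so Z = 84.
Z = 84 is polonium, so the species is ^211_84 Po.

Po-211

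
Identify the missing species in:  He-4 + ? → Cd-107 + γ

Conserve mass number: 4 + A = 107 + 0, so A = 103.
Conserve atomic number: 2 + Z = 48 + 0, so Z = 46.
Z = 46 is palladium, so the species is Pd-103.

Pd-103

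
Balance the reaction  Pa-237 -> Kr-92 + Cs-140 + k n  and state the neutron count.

5

Conserve mass number: 237 = 92 + 140 + k, so k = 237 − 232 = 5.
Check atomic number: 91 = 36 + 55 + 0 = 91. ✓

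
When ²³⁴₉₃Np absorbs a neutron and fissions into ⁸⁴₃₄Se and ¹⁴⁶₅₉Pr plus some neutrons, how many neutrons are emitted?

5

Conserve mass number: 235 = 84 + 146 + k, so k = 235 − 230 = 5.
Check atomic number: 93 = 34 + 59 + 0 = 93. ✓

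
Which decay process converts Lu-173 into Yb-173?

ΔA = 173 − 173 = 0; ΔZ = 70 − 71 = -1.
A is unchanged and Z drops by 1 — a proton has become a neutron (β⁺ emission or electron capture).

beta-plus decay or electron capture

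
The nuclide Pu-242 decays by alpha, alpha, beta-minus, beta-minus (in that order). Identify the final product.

U-234

Start: (A, Z) = (242, 94).
After α: (238, 92).
After α: (234, 90).
After β⁻: (234, 91).
After β⁻: (234, 92).
Z = 92 is uranium.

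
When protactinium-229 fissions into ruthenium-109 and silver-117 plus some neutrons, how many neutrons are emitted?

3

Conserve mass number: 229 = 109 + 117 + k, so k = 229 − 226 = 3.
Check atomic number: 91 = 44 + 47 + 0 = 91. ✓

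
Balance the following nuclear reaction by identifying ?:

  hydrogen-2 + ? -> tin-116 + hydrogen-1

Conserve mass number: 2 + A = 116 + 1, so A = 115.
Conserve atomic number: 1 + Z = 50 + 1, so Z = 50.
Z = 50 is tin, so the species is tin-115.

Sn-115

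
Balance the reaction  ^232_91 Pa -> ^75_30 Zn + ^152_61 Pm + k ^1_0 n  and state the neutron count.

Conserve mass number: 232 = 75 + 152 + k, so k = 232 − 227 = 5.
Check atomic number: 91 = 30 + 61 + 0 = 91. ✓

5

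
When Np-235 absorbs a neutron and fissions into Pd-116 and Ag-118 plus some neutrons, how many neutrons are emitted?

Conserve mass number: 236 = 116 + 118 + k, so k = 236 − 234 = 2.
Check atomic number: 93 = 46 + 47 + 0 = 93. ✓

2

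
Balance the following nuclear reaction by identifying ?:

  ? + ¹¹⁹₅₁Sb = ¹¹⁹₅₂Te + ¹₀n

Conserve mass number: A + 119 = 119 + 1, so A = 1.
Conserve atomic number: Z + 51 = 52 + 0, so Z = 1.
A = 1 and Z = 1 is ¹₁H — a proton.

proton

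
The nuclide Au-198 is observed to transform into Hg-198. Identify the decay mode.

beta-minus decay

ΔA = 198 − 198 = 0; ΔZ = 80 − 79 = +1.
A is unchanged and Z rises by 1 — a neutron has become a proton (β⁻ decay).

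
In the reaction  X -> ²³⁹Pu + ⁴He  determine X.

Cm-243

Conserve mass number: A = 239 + 4, so A = 243.
Conserve atomic number: Z = 94 + 2, so Z = 96.
Z = 96 is curium, so the species is ²⁴³Cm.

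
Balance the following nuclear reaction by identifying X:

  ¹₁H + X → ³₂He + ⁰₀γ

deuteron

Conserve mass number: 1 + A = 3 + 0, so A = 2.
Conserve atomic number: 1 + Z = 2 + 0, so Z = 1.
A = 2 and Z = 1 is ²₁H — a deuteron.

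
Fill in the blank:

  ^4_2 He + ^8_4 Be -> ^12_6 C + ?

gamma ray

Conserve mass number: 4 + 8 = 12 + A, so A = 0.
Conserve atomic number: 2 + 4 = 6 + Z, so Z = 0.
A = 0 and Z = 0 is ^0_0 γ — a gamma ray.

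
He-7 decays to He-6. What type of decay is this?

neutron emission

ΔA = 6 − 7 = -1; ΔZ = 2 − 2 = +0.
A drops by 1 with Z unchanged — a neutron was emitted.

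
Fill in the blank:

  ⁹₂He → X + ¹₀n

He-8

Conserve mass number: 9 = A + 1, so A = 8.
Conserve atomic number: 2 = Z + 0, so Z = 2.
Z = 2 is helium, so the species is ⁸₂He.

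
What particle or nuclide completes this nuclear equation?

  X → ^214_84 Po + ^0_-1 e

Bi-214

Conserve mass number: A = 214 + 0, so A = 214.
Conserve atomic number: Z = 84 − 1, so Z = 83.
Z = 83 is bismuth, so the species is ^214_83 Bi.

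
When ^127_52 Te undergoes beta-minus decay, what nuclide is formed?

Beta-minus decay: mass number changes by +0, atomic number by +1.
A: 127 = 127; Z: 52 + 1 = 53.
Z = 53 is iodine, so the daughter is ^127_53 I.

I-127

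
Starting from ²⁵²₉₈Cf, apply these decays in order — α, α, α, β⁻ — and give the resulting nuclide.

Start: (A, Z) = (252, 98).
After α: (248, 96).
After α: (244, 94).
After α: (240, 92).
After β⁻: (240, 93).
Z = 93 is neptunium.

Np-240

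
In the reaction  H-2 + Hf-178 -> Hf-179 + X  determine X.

proton

Conserve mass number: 2 + 178 = 179 + A, so A = 1.
Conserve atomic number: 1 + 72 = 72 + Z, so Z = 1.
A = 1 and Z = 1 is H-1 — a proton.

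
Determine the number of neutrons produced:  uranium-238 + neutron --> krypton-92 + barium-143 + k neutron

Conserve mass number: 239 = 92 + 143 + k, so k = 239 − 235 = 4.
Check atomic number: 92 = 36 + 56 + 0 = 92. ✓

4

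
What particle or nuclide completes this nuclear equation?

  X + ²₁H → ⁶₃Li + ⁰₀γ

alpha particle

Conserve mass number: A + 2 = 6 + 0, so A = 4.
Conserve atomic number: Z + 1 = 3 + 0, so Z = 2.
A = 4 and Z = 2 is ⁴₂He — an alpha particle.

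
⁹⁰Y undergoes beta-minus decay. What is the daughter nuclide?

Beta-minus decay: mass number changes by +0, atomic number by +1.
A: 90 = 90; Z: 39 + 1 = 40.
Z = 40 is zirconium, so the daughter is ⁹⁰Zr.

Zr-90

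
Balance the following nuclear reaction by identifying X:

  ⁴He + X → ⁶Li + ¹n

Conserve mass number: 4 + A = 6 + 1, so A = 3.
Conserve atomic number: 2 + Z = 3 + 0, so Z = 1.
A = 3 and Z = 1 is ³H — a triton.

triton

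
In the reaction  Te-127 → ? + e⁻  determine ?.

I-127

Conserve mass number: 127 = A + 0, so A = 127.
Conserve atomic number: 52 = Z − 1, so Z = 53.
Z = 53 is iodine, so the species is I-127.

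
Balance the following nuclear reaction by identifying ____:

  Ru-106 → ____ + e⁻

Rh-106

Conserve mass number: 106 = A + 0, so A = 106.
Conserve atomic number: 44 = Z − 1, so Z = 45.
Z = 45 is rhodium, so the species is Rh-106.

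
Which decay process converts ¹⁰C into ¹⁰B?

ΔA = 10 − 10 = 0; ΔZ = 5 − 6 = -1.
A is unchanged and Z drops by 1 — a proton has become a neutron (β⁺ emission or electron capture).

beta-plus decay or electron capture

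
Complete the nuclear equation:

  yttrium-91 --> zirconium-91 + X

Conserve mass number: 91 = 91 + A, so A = 0.
Conserve atomic number: 39 = 40 + Z, so Z = -1.
A = 0 and Z = -1 is e⁻ — a beta-minus particle.

beta-minus particle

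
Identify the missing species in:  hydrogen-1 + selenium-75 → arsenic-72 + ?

alpha particle

Conserve mass number: 1 + 75 = 72 + A, so A = 4.
Conserve atomic number: 1 + 34 = 33 + Z, so Z = 2.
A = 4 and Z = 2 is helium-4 — an alpha particle.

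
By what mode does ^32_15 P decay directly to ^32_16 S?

beta-minus decay

ΔA = 32 − 32 = 0; ΔZ = 16 − 15 = +1.
A is unchanged and Z rises by 1 — a neutron has become a proton (β⁻ decay).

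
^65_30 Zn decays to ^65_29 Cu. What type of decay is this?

ΔA = 65 − 65 = 0; ΔZ = 29 − 30 = -1.
A is unchanged and Z drops by 1 — a proton has become a neutron (β⁺ emission or electron capture).

beta-plus decay or electron capture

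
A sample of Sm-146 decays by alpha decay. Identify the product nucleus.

Nd-142

Alpha decay: mass number changes by -4, atomic number by -2.
A: 146 − 4 = 142; Z: 62 − 2 = 60.
Z = 60 is neodymium, so the daughter is Nd-142.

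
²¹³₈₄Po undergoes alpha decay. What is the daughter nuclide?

Pb-209

Alpha decay: mass number changes by -4, atomic number by -2.
A: 213 − 4 = 209; Z: 84 − 2 = 82.
Z = 82 is lead, so the daughter is ²⁰⁹₈₂Pb.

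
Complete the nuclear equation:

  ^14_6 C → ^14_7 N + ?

Conserve mass number: 14 = 14 + A, so A = 0.
Conserve atomic number: 6 = 7 + Z, so Z = -1.
A = 0 and Z = -1 is ^0_-1 e — a beta-minus particle.

beta-minus particle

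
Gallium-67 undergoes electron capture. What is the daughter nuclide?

Zn-67

Electron capture: mass number changes by +0, atomic number by -1.
A: 67 = 67; Z: 31 − 1 = 30.
Z = 30 is zinc, so the daughter is zinc-67.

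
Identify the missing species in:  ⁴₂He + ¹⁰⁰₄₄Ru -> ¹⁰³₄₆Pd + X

neutron

Conserve mass number: 4 + 100 = 103 + A, so A = 1.
Conserve atomic number: 2 + 44 = 46 + Z, so Z = 0.
A = 1 and Z = 0 is ¹₀n — a neutron.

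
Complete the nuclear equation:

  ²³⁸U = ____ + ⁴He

Th-234

Conserve mass number: 238 = A + 4, so A = 234.
Conserve atomic number: 92 = Z + 2, so Z = 90.
Z = 90 is thorium, so the species is ²³⁴Th.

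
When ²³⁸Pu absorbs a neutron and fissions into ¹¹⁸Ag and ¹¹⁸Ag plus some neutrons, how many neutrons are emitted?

Conserve mass number: 239 = 118 + 118 + k, so k = 239 − 236 = 3.
Check atomic number: 94 = 47 + 47 + 0 = 94. ✓

3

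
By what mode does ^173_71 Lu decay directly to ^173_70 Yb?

beta-plus decay or electron capture

ΔA = 173 − 173 = 0; ΔZ = 70 − 71 = -1.
A is unchanged and Z drops by 1 — a proton has become a neutron (β⁺ emission or electron capture).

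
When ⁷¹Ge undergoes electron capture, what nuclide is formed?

Electron capture: mass number changes by +0, atomic number by -1.
A: 71 = 71; Z: 32 − 1 = 31.
Z = 31 is gallium, so the daughter is ⁷¹Ga.

Ga-71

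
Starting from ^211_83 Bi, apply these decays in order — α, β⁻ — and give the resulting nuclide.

Pb-207

Start: (A, Z) = (211, 83).
After α: (207, 81).
After β⁻: (207, 82).
Z = 82 is lead.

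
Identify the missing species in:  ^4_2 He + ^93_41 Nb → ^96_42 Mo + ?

Conserve mass number: 4 + 93 = 96 + A, so A = 1.
Conserve atomic number: 2 + 41 = 42 + Z, so Z = 1.
A = 1 and Z = 1 is ^1_1 H — a proton.

proton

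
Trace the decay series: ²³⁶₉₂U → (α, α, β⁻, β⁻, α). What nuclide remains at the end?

Start: (A, Z) = (236, 92).
After α: (232, 90).
After α: (228, 88).
After β⁻: (228, 89).
After β⁻: (228, 90).
After α: (224, 88).
Z = 88 is radium.

Ra-224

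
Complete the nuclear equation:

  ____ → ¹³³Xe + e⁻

I-133

Conserve mass number: A = 133 + 0, so A = 133.
Conserve atomic number: Z = 54 − 1, so Z = 53.
Z = 53 is iodine, so the species is ¹³³I.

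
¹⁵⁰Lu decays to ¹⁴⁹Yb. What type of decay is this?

ΔA = 149 − 150 = -1; ΔZ = 70 − 71 = -1.
A drops by 1 and Z drops by 1 — a proton was emitted.

proton emission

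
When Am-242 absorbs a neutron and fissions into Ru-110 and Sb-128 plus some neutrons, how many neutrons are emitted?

5

Conserve mass number: 243 = 110 + 128 + k, so k = 243 − 238 = 5.
Check atomic number: 95 = 44 + 51 + 0 = 95. ✓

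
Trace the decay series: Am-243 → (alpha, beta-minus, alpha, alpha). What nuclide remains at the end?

Start: (A, Z) = (243, 95).
After α: (239, 93).
After β⁻: (239, 94).
After α: (235, 92).
After α: (231, 90).
Z = 90 is thorium.

Th-231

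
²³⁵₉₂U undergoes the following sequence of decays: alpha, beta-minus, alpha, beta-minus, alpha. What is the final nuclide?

Start: (A, Z) = (235, 92).
After α: (231, 90).
After β⁻: (231, 91).
After α: (227, 89).
After β⁻: (227, 90).
After α: (223, 88).
Z = 88 is radium.

Ra-223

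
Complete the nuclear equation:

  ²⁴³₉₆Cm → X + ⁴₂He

Pu-239

Conserve mass number: 243 = A + 4, so A = 239.
Conserve atomic number: 96 = Z + 2, so Z = 94.
Z = 94 is plutonium, so the species is ²³⁹₉₄Pu.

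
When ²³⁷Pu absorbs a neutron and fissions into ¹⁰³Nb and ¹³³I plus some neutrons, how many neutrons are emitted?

2

Conserve mass number: 238 = 103 + 133 + k, so k = 238 − 236 = 2.
Check atomic number: 94 = 41 + 53 + 0 = 94. ✓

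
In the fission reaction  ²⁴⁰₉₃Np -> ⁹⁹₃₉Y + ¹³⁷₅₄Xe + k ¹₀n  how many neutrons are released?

Conserve mass number: 240 = 99 + 137 + k, so k = 240 − 236 = 4.
Check atomic number: 93 = 39 + 54 + 0 = 93. ✓

4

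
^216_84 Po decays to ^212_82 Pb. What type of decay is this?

ΔA = 212 − 216 = -4; ΔZ = 82 − 84 = -2.
A drops by 4 and Z drops by 2 — the signature of alpha emission.

alpha decay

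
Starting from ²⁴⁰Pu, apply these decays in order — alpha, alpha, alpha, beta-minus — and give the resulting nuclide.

Ac-228

Start: (A, Z) = (240, 94).
After α: (236, 92).
After α: (232, 90).
After α: (228, 88).
After β⁻: (228, 89).
Z = 89 is actinium.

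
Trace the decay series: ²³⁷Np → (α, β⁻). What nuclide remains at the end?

Start: (A, Z) = (237, 93).
After α: (233, 91).
After β⁻: (233, 92).
Z = 92 is uranium.

U-233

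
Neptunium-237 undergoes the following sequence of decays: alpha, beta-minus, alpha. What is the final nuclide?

Th-229

Start: (A, Z) = (237, 93).
After α: (233, 91).
After β⁻: (233, 92).
After α: (229, 90).
Z = 90 is thorium.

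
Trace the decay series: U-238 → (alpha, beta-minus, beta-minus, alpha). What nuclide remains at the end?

Start: (A, Z) = (238, 92).
After α: (234, 90).
After β⁻: (234, 91).
After β⁻: (234, 92).
After α: (230, 90).
Z = 90 is thorium.

Th-230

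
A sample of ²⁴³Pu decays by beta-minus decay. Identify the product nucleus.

Am-243

Beta-minus decay: mass number changes by +0, atomic number by +1.
A: 243 = 243; Z: 94 + 1 = 95.
Z = 95 is americium, so the daughter is ²⁴³Am.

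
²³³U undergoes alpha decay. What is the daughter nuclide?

Th-229

Alpha decay: mass number changes by -4, atomic number by -2.
A: 233 − 4 = 229; Z: 92 − 2 = 90.
Z = 90 is thorium, so the daughter is ²²⁹Th.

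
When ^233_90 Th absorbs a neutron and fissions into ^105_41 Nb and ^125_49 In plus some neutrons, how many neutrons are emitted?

4

Conserve mass number: 234 = 105 + 125 + k, so k = 234 − 230 = 4.
Check atomic number: 90 = 41 + 49 + 0 = 90. ✓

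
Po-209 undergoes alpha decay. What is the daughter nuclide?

Alpha decay: mass number changes by -4, atomic number by -2.
A: 209 − 4 = 205; Z: 84 − 2 = 82.
Z = 82 is lead, so the daughter is Pb-205.

Pb-205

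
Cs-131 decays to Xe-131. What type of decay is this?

beta-plus decay or electron capture

ΔA = 131 − 131 = 0; ΔZ = 54 − 55 = -1.
A is unchanged and Z drops by 1 — a proton has become a neutron (β⁺ emission or electron capture).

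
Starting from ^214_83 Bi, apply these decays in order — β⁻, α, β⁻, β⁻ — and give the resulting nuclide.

Start: (A, Z) = (214, 83).
After β⁻: (214, 84).
After α: (210, 82).
After β⁻: (210, 83).
After β⁻: (210, 84).
Z = 84 is polonium.

Po-210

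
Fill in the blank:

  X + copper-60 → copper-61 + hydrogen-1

deuteron

Conserve mass number: A + 60 = 61 + 1, so A = 2.
Conserve atomic number: Z + 29 = 29 + 1, so Z = 1.
A = 2 and Z = 1 is hydrogen-2 — a deuteron.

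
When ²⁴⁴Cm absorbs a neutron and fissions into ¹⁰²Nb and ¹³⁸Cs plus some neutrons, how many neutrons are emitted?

5

Conserve mass number: 245 = 102 + 138 + k, so k = 245 − 240 = 5.
Check atomic number: 96 = 41 + 55 + 0 = 96. ✓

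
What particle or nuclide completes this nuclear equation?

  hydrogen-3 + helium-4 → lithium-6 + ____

Conserve mass number: 3 + 4 = 6 + A, so A = 1.
Conserve atomic number: 1 + 2 = 3 + Z, so Z = 0.
A = 1 and Z = 0 is neutron — a neutron.

neutron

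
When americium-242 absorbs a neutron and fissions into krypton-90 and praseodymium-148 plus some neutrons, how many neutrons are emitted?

5

Conserve mass number: 243 = 90 + 148 + k, so k = 243 − 238 = 5.
Check atomic number: 95 = 36 + 59 + 0 = 95. ✓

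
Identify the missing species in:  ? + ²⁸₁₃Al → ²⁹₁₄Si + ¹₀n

Conserve mass number: A + 28 = 29 + 1, so A = 2.
Conserve atomic number: Z + 13 = 14 + 0, so Z = 1.
A = 2 and Z = 1 is ²₁H — a deuteron.

deuteron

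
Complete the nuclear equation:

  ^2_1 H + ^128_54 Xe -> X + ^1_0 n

Conserve mass number: 2 + 128 = A + 1, so A = 129.
Conserve atomic number: 1 + 54 = Z + 0, so Z = 55.
Z = 55 is caesium, so the species is ^129_55 Cs.

Cs-129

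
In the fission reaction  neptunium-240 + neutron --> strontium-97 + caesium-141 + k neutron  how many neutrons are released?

Conserve mass number: 241 = 97 + 141 + k, so k = 241 − 238 = 3.
Check atomic number: 93 = 38 + 55 + 0 = 93. ✓

3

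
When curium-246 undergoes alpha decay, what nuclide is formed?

Pu-242

Alpha decay: mass number changes by -4, atomic number by -2.
A: 246 − 4 = 242; Z: 96 − 2 = 94.
Z = 94 is plutonium, so the daughter is plutonium-242.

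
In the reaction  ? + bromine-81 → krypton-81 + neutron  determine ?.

proton

Conserve mass number: A + 81 = 81 + 1, so A = 1.
Conserve atomic number: Z + 35 = 36 + 0, so Z = 1.
A = 1 and Z = 1 is hydrogen-1 — a proton.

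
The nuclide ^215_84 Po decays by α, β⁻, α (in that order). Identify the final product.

Start: (A, Z) = (215, 84).
After α: (211, 82).
After β⁻: (211, 83).
After α: (207, 81).
Z = 81 is thallium.

Tl-207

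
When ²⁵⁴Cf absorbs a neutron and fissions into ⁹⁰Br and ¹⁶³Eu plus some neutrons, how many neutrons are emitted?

2

Conserve mass number: 255 = 90 + 163 + k, so k = 255 − 253 = 2.
Check atomic number: 98 = 35 + 63 + 0 = 98. ✓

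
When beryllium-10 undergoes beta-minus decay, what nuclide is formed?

B-10

Beta-minus decay: mass number changes by +0, atomic number by +1.
A: 10 = 10; Z: 4 + 1 = 5.
Z = 5 is boron, so the daughter is boron-10.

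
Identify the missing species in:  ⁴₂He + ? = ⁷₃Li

triton

Conserve mass number: 4 + A = 7, so A = 3.
Conserve atomic number: 2 + Z = 3, so Z = 1.
A = 3 and Z = 1 is ³₁H — a triton.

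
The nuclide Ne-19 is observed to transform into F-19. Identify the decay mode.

ΔA = 19 − 19 = 0; ΔZ = 9 − 10 = -1.
A is unchanged and Z drops by 1 — a proton has become a neutron (β⁺ emission or electron capture).

beta-plus decay or electron capture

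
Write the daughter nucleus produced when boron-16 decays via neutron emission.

B-15

Neutron emission: mass number changes by -1, atomic number by +0.
A: 16 − 1 = 15; Z: 5 = 5.
Z = 5 is boron, so the daughter is boron-15.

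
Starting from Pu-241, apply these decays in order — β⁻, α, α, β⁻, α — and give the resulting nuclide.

Th-229

Start: (A, Z) = (241, 94).
After β⁻: (241, 95).
After α: (237, 93).
After α: (233, 91).
After β⁻: (233, 92).
After α: (229, 90).
Z = 90 is thorium.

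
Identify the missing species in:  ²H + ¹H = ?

Conserve mass number: 2 + 1 = A, so A = 3.
Conserve atomic number: 1 + 1 = Z, so Z = 2.
Z = 2 is helium, so the species is ³He.

He-3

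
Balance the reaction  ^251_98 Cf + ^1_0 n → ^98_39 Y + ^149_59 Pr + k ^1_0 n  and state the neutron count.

Conserve mass number: 252 = 98 + 149 + k, so k = 252 − 247 = 5.
Check atomic number: 98 = 39 + 59 + 0 = 98. ✓

5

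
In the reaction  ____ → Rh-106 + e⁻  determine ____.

Conserve mass number: A = 106 + 0, so A = 106.
Conserve atomic number: Z = 45 − 1, so Z = 44.
Z = 44 is ruthenium, so the species is Ru-106.

Ru-106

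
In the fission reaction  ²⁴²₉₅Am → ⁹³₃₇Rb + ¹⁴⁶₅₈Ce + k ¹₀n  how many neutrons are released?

Conserve mass number: 242 = 93 + 146 + k, so k = 242 − 239 = 3.
Check atomic number: 95 = 37 + 58 + 0 = 95. ✓

3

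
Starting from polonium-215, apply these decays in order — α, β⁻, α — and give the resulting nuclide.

Start: (A, Z) = (215, 84).
After α: (211, 82).
After β⁻: (211, 83).
After α: (207, 81).
Z = 81 is thallium.

Tl-207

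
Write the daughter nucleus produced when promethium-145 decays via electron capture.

Electron capture: mass number changes by +0, atomic number by -1.
A: 145 = 145; Z: 61 − 1 = 60.
Z = 60 is neodymium, so the daughter is neodymium-145.

Nd-145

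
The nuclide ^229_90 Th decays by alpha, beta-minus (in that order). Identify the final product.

Ac-225

Start: (A, Z) = (229, 90).
After α: (225, 88).
After β⁻: (225, 89).
Z = 89 is actinium.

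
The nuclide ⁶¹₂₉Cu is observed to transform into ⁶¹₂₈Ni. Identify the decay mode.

beta-plus decay or electron capture

ΔA = 61 − 61 = 0; ΔZ = 28 − 29 = -1.
A is unchanged and Z drops by 1 — a proton has become a neutron (β⁺ emission or electron capture).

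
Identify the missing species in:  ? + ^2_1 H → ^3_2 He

proton

Conserve mass number: A + 2 = 3, so A = 1.
Conserve atomic number: Z + 1 = 2, so Z = 1.
A = 1 and Z = 1 is ^1_1 H — a proton.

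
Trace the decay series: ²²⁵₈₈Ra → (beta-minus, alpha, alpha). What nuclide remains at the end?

At-217

Start: (A, Z) = (225, 88).
After β⁻: (225, 89).
After α: (221, 87).
After α: (217, 85).
Z = 85 is astatine.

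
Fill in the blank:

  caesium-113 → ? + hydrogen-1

Xe-112

Conserve mass number: 113 = A + 1, so A = 112.
Conserve atomic number: 55 = Z + 1, so Z = 54.
Z = 54 is xenon, so the species is xenon-112.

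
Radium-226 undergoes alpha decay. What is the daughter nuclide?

Rn-222

Alpha decay: mass number changes by -4, atomic number by -2.
A: 226 − 4 = 222; Z: 88 − 2 = 86.
Z = 86 is radon, so the daughter is radon-222.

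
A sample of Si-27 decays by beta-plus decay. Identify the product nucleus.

Beta-plus decay: mass number changes by +0, atomic number by -1.
A: 27 = 27; Z: 14 − 1 = 13.
Z = 13 is aluminium, so the daughter is Al-27.

Al-27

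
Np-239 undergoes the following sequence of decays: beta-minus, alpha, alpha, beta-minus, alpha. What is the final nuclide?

Start: (A, Z) = (239, 93).
After β⁻: (239, 94).
After α: (235, 92).
After α: (231, 90).
After β⁻: (231, 91).
After α: (227, 89).
Z = 89 is actinium.

Ac-227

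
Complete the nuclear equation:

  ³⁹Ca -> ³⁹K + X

Conserve mass number: 39 = 39 + A, so A = 0.
Conserve atomic number: 20 = 19 + Z, so Z = 1.
A = 0 and Z = 1 is e⁺ — a positron.

positron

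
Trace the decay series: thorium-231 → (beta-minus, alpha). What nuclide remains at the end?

Start: (A, Z) = (231, 90).
After β⁻: (231, 91).
After α: (227, 89).
Z = 89 is actinium.

Ac-227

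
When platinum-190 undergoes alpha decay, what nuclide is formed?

Alpha decay: mass number changes by -4, atomic number by -2.
A: 190 − 4 = 186; Z: 78 − 2 = 76.
Z = 76 is osmium, so the daughter is osmium-186.

Os-186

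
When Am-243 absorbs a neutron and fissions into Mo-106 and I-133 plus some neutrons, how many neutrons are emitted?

Conserve mass number: 244 = 106 + 133 + k, so k = 244 − 239 = 5.
Check atomic number: 95 = 42 + 53 + 0 = 95. ✓

5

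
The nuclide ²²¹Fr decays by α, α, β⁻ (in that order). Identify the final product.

Po-213

Start: (A, Z) = (221, 87).
After α: (217, 85).
After α: (213, 83).
After β⁻: (213, 84).
Z = 84 is polonium.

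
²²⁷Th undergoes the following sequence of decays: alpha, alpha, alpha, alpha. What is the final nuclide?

Pb-211

Start: (A, Z) = (227, 90).
After α: (223, 88).
After α: (219, 86).
After α: (215, 84).
After α: (211, 82).
Z = 82 is lead.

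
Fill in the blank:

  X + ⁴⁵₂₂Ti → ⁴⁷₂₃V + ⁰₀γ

Conserve mass number: A + 45 = 47 + 0, so A = 2.
Conserve atomic number: Z + 22 = 23 + 0, so Z = 1.
A = 2 and Z = 1 is ²₁H — a deuteron.

deuteron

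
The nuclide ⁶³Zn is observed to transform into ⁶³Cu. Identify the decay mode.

beta-plus decay or electron capture

ΔA = 63 − 63 = 0; ΔZ = 29 − 30 = -1.
A is unchanged and Z drops by 1 — a proton has become a neutron (β⁺ emission or electron capture).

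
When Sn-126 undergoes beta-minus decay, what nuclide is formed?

Sb-126

Beta-minus decay: mass number changes by +0, atomic number by +1.
A: 126 = 126; Z: 50 + 1 = 51.
Z = 51 is antimony, so the daughter is Sb-126.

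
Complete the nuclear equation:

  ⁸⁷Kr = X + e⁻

Rb-87

Conserve mass number: 87 = A + 0, so A = 87.
Conserve atomic number: 36 = Z − 1, so Z = 37.
Z = 37 is rubidium, so the species is ⁸⁷Rb.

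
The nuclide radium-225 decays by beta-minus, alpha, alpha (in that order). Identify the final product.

At-217

Start: (A, Z) = (225, 88).
After β⁻: (225, 89).
After α: (221, 87).
After α: (217, 85).
Z = 85 is astatine.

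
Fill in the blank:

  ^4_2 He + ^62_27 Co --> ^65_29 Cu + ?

neutron

Conserve mass number: 4 + 62 = 65 + A, so A = 1.
Conserve atomic number: 2 + 27 = 29 + Z, so Z = 0.
A = 1 and Z = 0 is ^1_0 n — a neutron.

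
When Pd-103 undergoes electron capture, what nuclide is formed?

Rh-103

Electron capture: mass number changes by +0, atomic number by -1.
A: 103 = 103; Z: 46 − 1 = 45.
Z = 45 is rhodium, so the daughter is Rh-103.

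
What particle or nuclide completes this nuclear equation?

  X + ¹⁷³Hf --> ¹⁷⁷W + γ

alpha particle

Conserve mass number: A + 173 = 177 + 0, so A = 4.
Conserve atomic number: Z + 72 = 74 + 0, so Z = 2.
A = 4 and Z = 2 is ⁴He — an alpha particle.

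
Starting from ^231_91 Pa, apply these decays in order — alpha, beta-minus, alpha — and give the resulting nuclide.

Start: (A, Z) = (231, 91).
After α: (227, 89).
After β⁻: (227, 90).
After α: (223, 88).
Z = 88 is radium.

Ra-223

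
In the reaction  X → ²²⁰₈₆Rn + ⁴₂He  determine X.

Ra-224

Conserve mass number: A = 220 + 4, so A = 224.
Conserve atomic number: Z = 86 + 2, so Z = 88.
Z = 88 is radium, so the species is ²²⁴₈₈Ra.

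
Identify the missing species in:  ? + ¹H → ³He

Conserve mass number: A + 1 = 3, so A = 2.
Conserve atomic number: Z + 1 = 2, so Z = 1.
A = 2 and Z = 1 is ²H — a deuteron.

deuteron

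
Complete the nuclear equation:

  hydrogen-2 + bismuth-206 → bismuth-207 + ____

Conserve mass number: 2 + 206 = 207 + A, so A = 1.
Conserve atomic number: 1 + 83 = 83 + Z, so Z = 1.
A = 1 and Z = 1 is hydrogen-1 — a proton.

proton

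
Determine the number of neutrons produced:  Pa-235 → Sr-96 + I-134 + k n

Conserve mass number: 235 = 96 + 134 + k, so k = 235 − 230 = 5.
Check atomic number: 91 = 38 + 53 + 0 = 91. ✓

5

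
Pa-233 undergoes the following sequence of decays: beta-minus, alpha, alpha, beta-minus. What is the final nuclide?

Start: (A, Z) = (233, 91).
After β⁻: (233, 92).
After α: (229, 90).
After α: (225, 88).
After β⁻: (225, 89).
Z = 89 is actinium.

Ac-225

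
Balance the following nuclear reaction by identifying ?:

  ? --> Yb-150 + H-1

Conserve mass number: A = 150 + 1, so A = 151.
Conserve atomic number: Z = 70 + 1, so Z = 71.
Z = 71 is lutetium, so the species is Lu-151.

Lu-151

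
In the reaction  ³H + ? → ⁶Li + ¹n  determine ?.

Conserve mass number: 3 + A = 6 + 1, so A = 4.
Conserve atomic number: 1 + Z = 3 + 0, so Z = 2.
A = 4 and Z = 2 is ⁴He — an alpha particle.

alpha particle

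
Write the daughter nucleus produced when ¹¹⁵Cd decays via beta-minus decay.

In-115

Beta-minus decay: mass number changes by +0, atomic number by +1.
A: 115 = 115; Z: 48 + 1 = 49.
Z = 49 is indium, so the daughter is ¹¹⁵In.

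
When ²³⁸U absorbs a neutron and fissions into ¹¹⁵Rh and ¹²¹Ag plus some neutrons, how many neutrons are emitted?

Conserve mass number: 239 = 115 + 121 + k, so k = 239 − 236 = 3.
Check atomic number: 92 = 45 + 47 + 0 = 92. ✓

3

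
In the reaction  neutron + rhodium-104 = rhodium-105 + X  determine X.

Conserve mass number: 1 + 104 = 105 + A, so A = 0.
Conserve atomic number: 0 + 45 = 45 + Z, so Z = 0.
A = 0 and Z = 0 is γ — a gamma ray.

gamma ray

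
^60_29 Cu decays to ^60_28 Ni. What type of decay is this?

beta-plus decay or electron capture

ΔA = 60 − 60 = 0; ΔZ = 28 − 29 = -1.
A is unchanged and Z drops by 1 — a proton has become a neutron (β⁺ emission or electron capture).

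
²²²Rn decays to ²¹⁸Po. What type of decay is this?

alpha decay

ΔA = 218 − 222 = -4; ΔZ = 84 − 86 = -2.
A drops by 4 and Z drops by 2 — the signature of alpha emission.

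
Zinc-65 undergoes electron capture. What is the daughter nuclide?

Electron capture: mass number changes by +0, atomic number by -1.
A: 65 = 65; Z: 30 − 1 = 29.
Z = 29 is copper, so the daughter is copper-65.

Cu-65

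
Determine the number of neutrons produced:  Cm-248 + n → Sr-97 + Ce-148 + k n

4

Conserve mass number: 249 = 97 + 148 + k, so k = 249 − 245 = 4.
Check atomic number: 96 = 38 + 58 + 0 = 96. ✓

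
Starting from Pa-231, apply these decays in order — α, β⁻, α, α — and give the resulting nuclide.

Rn-219

Start: (A, Z) = (231, 91).
After α: (227, 89).
After β⁻: (227, 90).
After α: (223, 88).
After α: (219, 86).
Z = 86 is radon.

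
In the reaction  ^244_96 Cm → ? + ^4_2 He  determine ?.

Conserve mass number: 244 = A + 4, so A = 240.
Conserve atomic number: 96 = Z + 2, so Z = 94.
Z = 94 is plutonium, so the species is ^240_94 Pu.

Pu-240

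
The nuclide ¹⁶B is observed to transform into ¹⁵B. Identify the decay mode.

neutron emission

ΔA = 15 − 16 = -1; ΔZ = 5 − 5 = +0.
A drops by 1 with Z unchanged — a neutron was emitted.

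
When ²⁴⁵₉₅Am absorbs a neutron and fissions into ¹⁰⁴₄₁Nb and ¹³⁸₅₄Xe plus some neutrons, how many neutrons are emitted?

Conserve mass number: 246 = 104 + 138 + k, so k = 246 − 242 = 4.
Check atomic number: 95 = 41 + 54 + 0 = 95. ✓

4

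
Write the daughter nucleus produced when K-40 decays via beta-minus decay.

Beta-minus decay: mass number changes by +0, atomic number by +1.
A: 40 = 40; Z: 19 + 1 = 20.
Z = 20 is calcium, so the daughter is Ca-40.

Ca-40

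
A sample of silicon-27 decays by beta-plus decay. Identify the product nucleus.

Beta-plus decay: mass number changes by +0, atomic number by -1.
A: 27 = 27; Z: 14 − 1 = 13.
Z = 13 is aluminium, so the daughter is aluminium-27.

Al-27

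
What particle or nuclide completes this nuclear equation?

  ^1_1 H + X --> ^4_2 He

triton

Conserve mass number: 1 + A = 4, so A = 3.
Conserve atomic number: 1 + Z = 2, so Z = 1.
A = 3 and Z = 1 is ^3_1 H — a triton.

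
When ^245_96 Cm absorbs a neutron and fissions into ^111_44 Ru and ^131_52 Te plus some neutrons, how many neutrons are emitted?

Conserve mass number: 246 = 111 + 131 + k, so k = 246 − 242 = 4.
Check atomic number: 96 = 44 + 52 + 0 = 96. ✓

4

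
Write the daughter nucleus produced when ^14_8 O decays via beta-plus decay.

N-14

Beta-plus decay: mass number changes by +0, atomic number by -1.
A: 14 = 14; Z: 8 − 1 = 7.
Z = 7 is nitrogen, so the daughter is ^14_7 N.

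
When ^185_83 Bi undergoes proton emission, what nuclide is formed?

Proton emission: mass number changes by -1, atomic number by -1.
A: 185 − 1 = 184; Z: 83 − 1 = 82.
Z = 82 is lead, so the daughter is ^184_82 Pb.

Pb-184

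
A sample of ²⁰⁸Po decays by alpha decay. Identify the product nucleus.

Pb-204

Alpha decay: mass number changes by -4, atomic number by -2.
A: 208 − 4 = 204; Z: 84 − 2 = 82.
Z = 82 is lead, so the daughter is ²⁰⁴Pb.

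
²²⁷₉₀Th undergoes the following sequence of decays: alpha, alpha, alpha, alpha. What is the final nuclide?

Start: (A, Z) = (227, 90).
After α: (223, 88).
After α: (219, 86).
After α: (215, 84).
After α: (211, 82).
Z = 82 is lead.

Pb-211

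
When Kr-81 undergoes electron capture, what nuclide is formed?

Br-81

Electron capture: mass number changes by +0, atomic number by -1.
A: 81 = 81; Z: 36 − 1 = 35.
Z = 35 is bromine, so the daughter is Br-81.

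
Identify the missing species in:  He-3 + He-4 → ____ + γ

Conserve mass number: 3 + 4 = A + 0, so A = 7.
Conserve atomic number: 2 + 2 = Z + 0, so Z = 4.
Z = 4 is beryllium, so the species is Be-7.

Be-7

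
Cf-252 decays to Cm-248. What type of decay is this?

alpha decay

ΔA = 248 − 252 = -4; ΔZ = 96 − 98 = -2.
A drops by 4 and Z drops by 2 — the signature of alpha emission.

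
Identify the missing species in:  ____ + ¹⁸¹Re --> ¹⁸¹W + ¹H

Conserve mass number: A + 181 = 181 + 1, so A = 1.
Conserve atomic number: Z + 75 = 74 + 1, so Z = 0.
A = 1 and Z = 0 is ¹n — a neutron.

neutron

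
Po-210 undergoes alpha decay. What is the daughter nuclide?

Alpha decay: mass number changes by -4, atomic number by -2.
A: 210 − 4 = 206; Z: 84 − 2 = 82.
Z = 82 is lead, so the daughter is Pb-206.

Pb-206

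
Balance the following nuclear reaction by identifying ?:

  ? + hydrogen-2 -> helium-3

proton

Conserve mass number: A + 2 = 3, so A = 1.
Conserve atomic number: Z + 1 = 2, so Z = 1.
A = 1 and Z = 1 is hydrogen-1 — a proton.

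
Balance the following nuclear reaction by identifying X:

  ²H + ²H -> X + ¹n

Conserve mass number: 2 + 2 = A + 1, so A = 3.
Conserve atomic number: 1 + 1 = Z + 0, so Z = 2.
Z = 2 is helium, so the species is ³He.

He-3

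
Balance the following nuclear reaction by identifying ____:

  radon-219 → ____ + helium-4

Po-215

Conserve mass number: 219 = A + 4, so A = 215.
Conserve atomic number: 86 = Z + 2, so Z = 84.
Z = 84 is polonium, so the species is polonium-215.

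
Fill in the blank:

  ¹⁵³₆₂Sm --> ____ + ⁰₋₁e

Conserve mass number: 153 = A + 0, so A = 153.
Conserve atomic number: 62 = Z − 1, so Z = 63.
Z = 63 is europium, so the species is ¹⁵³₆₃Eu.

Eu-153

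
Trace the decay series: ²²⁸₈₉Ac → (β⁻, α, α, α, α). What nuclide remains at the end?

Start: (A, Z) = (228, 89).
After β⁻: (228, 90).
After α: (224, 88).
After α: (220, 86).
After α: (216, 84).
After α: (212, 82).
Z = 82 is lead.

Pb-212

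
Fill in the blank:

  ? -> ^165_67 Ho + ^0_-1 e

Conserve mass number: A = 165 + 0, so A = 165.
Conserve atomic number: Z = 67 − 1, so Z = 66.
Z = 66 is dysprosium, so the species is ^165_66 Dy.

Dy-165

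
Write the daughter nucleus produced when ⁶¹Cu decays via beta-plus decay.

Beta-plus decay: mass number changes by +0, atomic number by -1.
A: 61 = 61; Z: 29 − 1 = 28.
Z = 28 is nickel, so the daughter is ⁶¹Ni.

Ni-61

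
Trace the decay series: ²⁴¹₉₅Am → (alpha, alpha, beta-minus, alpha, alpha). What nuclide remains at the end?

Start: (A, Z) = (241, 95).
After α: (237, 93).
After α: (233, 91).
After β⁻: (233, 92).
After α: (229, 90).
After α: (225, 88).
Z = 88 is radium.

Ra-225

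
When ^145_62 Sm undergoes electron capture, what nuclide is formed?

Electron capture: mass number changes by +0, atomic number by -1.
A: 145 = 145; Z: 62 − 1 = 61.
Z = 61 is promethium, so the daughter is ^145_61 Pm.

Pm-145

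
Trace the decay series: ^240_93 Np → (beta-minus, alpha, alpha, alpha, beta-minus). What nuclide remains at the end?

Ac-228

Start: (A, Z) = (240, 93).
After β⁻: (240, 94).
After α: (236, 92).
After α: (232, 90).
After α: (228, 88).
After β⁻: (228, 89).
Z = 89 is actinium.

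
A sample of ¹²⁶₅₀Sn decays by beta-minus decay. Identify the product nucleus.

Sb-126

Beta-minus decay: mass number changes by +0, atomic number by +1.
A: 126 = 126; Z: 50 + 1 = 51.
Z = 51 is antimony, so the daughter is ¹²⁶₅₁Sb.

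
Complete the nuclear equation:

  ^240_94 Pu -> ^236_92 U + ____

Conserve mass number: 240 = 236 + A, so A = 4.
Conserve atomic number: 94 = 92 + Z, so Z = 2.
A = 4 and Z = 2 is ^4_2 He — an alpha particle.

alpha particle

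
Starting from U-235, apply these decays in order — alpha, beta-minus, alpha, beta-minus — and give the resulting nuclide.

Start: (A, Z) = (235, 92).
After α: (231, 90).
After β⁻: (231, 91).
After α: (227, 89).
After β⁻: (227, 90).
Z = 90 is thorium.

Th-227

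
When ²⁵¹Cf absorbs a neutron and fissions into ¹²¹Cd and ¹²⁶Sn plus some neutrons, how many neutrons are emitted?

5

Conserve mass number: 252 = 121 + 126 + k, so k = 252 − 247 = 5.
Check atomic number: 98 = 48 + 50 + 0 = 98. ✓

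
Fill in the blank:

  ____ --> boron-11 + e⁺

Conserve mass number: A = 11 + 0, so A = 11.
Conserve atomic number: Z = 5 + 1, so Z = 6.
Z = 6 is carbon, so the species is carbon-11.

C-11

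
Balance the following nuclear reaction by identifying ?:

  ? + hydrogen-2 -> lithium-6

Conserve mass number: A + 2 = 6, so A = 4.
Conserve atomic number: Z + 1 = 3, so Z = 2.
A = 4 and Z = 2 is helium-4 — an alpha particle.

alpha particle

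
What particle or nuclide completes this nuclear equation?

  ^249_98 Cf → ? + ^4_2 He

Cm-245

Conserve mass number: 249 = A + 4, so A = 245.
Conserve atomic number: 98 = Z + 2, so Z = 96.
Z = 96 is curium, so the species is ^245_96 Cm.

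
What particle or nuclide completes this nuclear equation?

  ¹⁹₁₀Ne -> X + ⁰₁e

F-19

Conserve mass number: 19 = A + 0, so A = 19.
Conserve atomic number: 10 = Z + 1, so Z = 9.
Z = 9 is fluorine, so the species is ¹⁹₉F.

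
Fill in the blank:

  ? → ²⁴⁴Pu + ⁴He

Cm-248

Conserve mass number: A = 244 + 4, so A = 248.
Conserve atomic number: Z = 94 + 2, so Z = 96.
Z = 96 is curium, so the species is ²⁴⁸Cm.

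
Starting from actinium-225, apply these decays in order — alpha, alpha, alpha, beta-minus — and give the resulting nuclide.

Start: (A, Z) = (225, 89).
After α: (221, 87).
After α: (217, 85).
After α: (213, 83).
After β⁻: (213, 84).
Z = 84 is polonium.

Po-213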